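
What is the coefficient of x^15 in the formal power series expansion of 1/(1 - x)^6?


The negative binomial / multiset identity is
1/(1 - x)^r = sum_{k>=0} C(k + r - 1, r - 1) x^k.
Here r = 6 and k = 15, so the coefficient is
C(15 + 5, 5) = C(20, 5)
= 15504

15504


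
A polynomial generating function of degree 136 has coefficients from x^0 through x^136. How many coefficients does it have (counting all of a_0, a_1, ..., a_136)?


A polynomial of degree 136 takes the form a_0 + a_1 x + ... + a_136 x^136.
The number of coefficients is 136 + 1 = 137.

137


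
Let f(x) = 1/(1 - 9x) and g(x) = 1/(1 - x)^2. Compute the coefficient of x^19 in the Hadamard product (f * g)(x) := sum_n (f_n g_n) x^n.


f has coefficients f_k = 9^k. For g = 1/(1 - x)^2 the coefficient is g_k = C(k + 1, 1) = k + 1. The Hadamard coefficient is (f * g)_k = 9^k * (k + 1).
For k = 19: 9^19 * 20 = 1350851717672992089 * 20 = 27017034353459841780.

27017034353459841780


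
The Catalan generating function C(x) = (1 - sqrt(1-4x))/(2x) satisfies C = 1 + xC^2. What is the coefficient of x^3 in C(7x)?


Substituting x -> 7x scales the n-th coefficient by 7^n, so [x^3] C(7x) = 7^3 * C_3.
C_3 = C(2*3, 3)/(4) = 20/4 = 5.
So 7^3 * 5 = 343 * 5 = 1715.

1715


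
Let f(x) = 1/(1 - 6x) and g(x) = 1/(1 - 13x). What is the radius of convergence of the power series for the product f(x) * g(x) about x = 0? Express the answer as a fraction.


The radius of 1/(1 - 6x) is 1/6 (nearest singularity at x = 1/6), and the radius of 1/(1 - 13x) is 1/13.
The product f(x)*g(x) = 1/((1 - 6x)(1 - 13x)) has singularities at both 1/6 and 1/13, so its radius of convergence is the distance to the nearest one:
min(1/6, 1/13) = 1/13.

1/13


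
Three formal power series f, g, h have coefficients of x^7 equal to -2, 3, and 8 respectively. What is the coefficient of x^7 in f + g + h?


Series addition is componentwise:
-2 + 3 + 8
= 9

9


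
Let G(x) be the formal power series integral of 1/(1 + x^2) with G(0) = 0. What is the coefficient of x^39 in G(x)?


1/(1 + x^2) = sum_{j>=0} (-1)^j x^(2j). Integrating termwise with G(0) = 0:
G(x) = sum_{j>=0} (-1)^j x^(2j+1) / (2j+1) = arctan(x).
Only odd powers are nonzero. For x^39 write 39 = 2*19 + 1, giving
(-1)^19 / 39 = -1/39 = -1/39.

-1/39


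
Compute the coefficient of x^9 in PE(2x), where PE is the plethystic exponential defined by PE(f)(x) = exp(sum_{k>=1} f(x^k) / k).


With f(x) = 2x, the exponent is sum_{k>=1} 2 x^k / k = 2 * (-ln(1 - x)). Exponentiating:
PE(2x) = exp(-2 ln(1 - x)) = 1/(1 - x)^2.
By the negative binomial expansion, [x^n] 1/(1 - x)^2 = C(n + 1, 1).
For n = 9: C(10, 1) = 10.

10


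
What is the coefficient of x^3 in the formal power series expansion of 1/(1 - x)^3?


The expansion 1/(1 - x)^r = sum_{k>=0} C(k + r - 1, r - 1) x^k follows from the multiset / negative-binomial theorem (or from repeated differentiation of the geometric series).
For r = 3 and k = 3:
C(5, 2) = 120 / (2 * 6) = 10.

10


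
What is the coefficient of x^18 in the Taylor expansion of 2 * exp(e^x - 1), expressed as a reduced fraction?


exp(e^x - 1) = sum_{k>=0} Bell_k x^k / k!, where Bell_k is the k-th Bell number.
So the coefficient of x^18 is 2 * Bell_18 / 18!.
Computing: Bell_18 = 682076806159 and 18! = 6402373705728000, giving
2 * 682076806159/6402373705728000 = 97439543737/457312407552000.

97439543737/457312407552000


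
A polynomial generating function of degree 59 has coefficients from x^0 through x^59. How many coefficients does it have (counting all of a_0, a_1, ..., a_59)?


A polynomial of degree 59 takes the form a_0 + a_1 x + ... + a_59 x^59.
The number of coefficients is 59 + 1 = 60.

60


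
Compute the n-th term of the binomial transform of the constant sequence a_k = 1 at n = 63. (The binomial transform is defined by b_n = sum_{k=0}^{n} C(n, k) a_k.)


With a_k = 1 for all k, b_n = sum_{k=0}^{n} C(n, k) = 2^n by the binomial theorem.
For n = 63: 2^63 = 9223372036854775808.

9223372036854775808


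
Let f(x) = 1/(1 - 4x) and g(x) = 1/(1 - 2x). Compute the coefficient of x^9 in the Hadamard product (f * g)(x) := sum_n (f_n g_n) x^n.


f has coefficients f_k = 4^k and g has coefficients g_k = 2^k, so the Hadamard product has coefficient (f*g)_k = 4^k * 2^k = 8^k.
For k = 9: 8^9 = 134217728.

134217728


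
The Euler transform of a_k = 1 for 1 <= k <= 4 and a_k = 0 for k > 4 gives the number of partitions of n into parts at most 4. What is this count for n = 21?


Partitions of 21 into parts at most 4:
Using generating function (1-x)^(-1)(1-x^2)^(-1)...(1-x^4)^(-1),
the coefficient of x^21 = 120

120


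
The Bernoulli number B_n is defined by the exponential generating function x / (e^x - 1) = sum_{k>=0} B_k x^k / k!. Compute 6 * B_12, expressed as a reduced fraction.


Bernoulli numbers can also be computed recursively via B_0 = 1 and sum_{j=0}^{m} C(m+1, j) B_j = 0 for m >= 1. Odd-index Bernoulli numbers vanish for k >= 3.
Computing B_12 = -691/2730, so 6 * B_12 = 6 * -691/2730 = -691/455.

-691/455


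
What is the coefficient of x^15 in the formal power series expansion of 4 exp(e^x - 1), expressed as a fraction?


exp(e^x - 1) is the exponential generating function for the Bell numbers Bell_k: exp(e^x - 1) = sum_{k>=0} Bell_k x^k / k!.
So the coefficient of x^15 in 4 exp(e^x - 1) is 4 Bell_15 / 15!.
Computing: Bell_15 = 1382958545 and 15! = 1307674368000, giving
4 * 1382958545/1307674368000 = 276591709/65383718400.

276591709/65383718400


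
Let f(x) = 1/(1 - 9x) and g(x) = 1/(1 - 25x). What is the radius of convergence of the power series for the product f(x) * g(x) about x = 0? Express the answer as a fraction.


The radius of 1/(1 - 9x) is 1/9 (nearest singularity at x = 1/9), and the radius of 1/(1 - 25x) is 1/25.
The product f(x)*g(x) = 1/((1 - 9x)(1 - 25x)) has singularities at both 1/9 and 1/25, so its radius of convergence is the distance to the nearest one:
min(1/9, 1/25) = 1/25.

1/25


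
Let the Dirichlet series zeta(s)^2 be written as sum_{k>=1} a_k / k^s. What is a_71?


The Dirichlet convolution of the constant function 1 with itself gives (1 * 1)(k) = sum_{d | k} 1 = d(k), the number of positive divisors of k.
Since zeta(s) = sum_{k>=1} 1/k^s, we have zeta(s)^2 = sum_{k>=1} d(k)/k^s, so a_k = d(k).
For k = 71: the divisors are 1, 71.
Count = 2.

2


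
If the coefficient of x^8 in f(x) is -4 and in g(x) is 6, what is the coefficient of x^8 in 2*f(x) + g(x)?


Scalar multiplication scales coefficients: 2 * -4 = -8.
Then add the g coefficient: -8 + 6
= -2

-2


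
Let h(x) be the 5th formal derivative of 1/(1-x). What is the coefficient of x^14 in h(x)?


Differentiating 5 times: d^5/dx^5 [1/(1-x)] = 5!/(1-x)^6.
The expansion 1/(1-x)^6 = sum_{k>=0} C(k+5, 5) x^k, so the coefficient of x^n in 5!/(1-x)^6 is 5! * C(n+5, 5).
For n = 14: 120 * C(19, 5) = 120 * 11628 = 1395360

1395360


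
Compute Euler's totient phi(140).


phi(n) counts integers in [1, n] coprime to n. Using the multiplicative formula phi(n) = n * prod_{p | n} (1 - 1/p):
140 = 2^2 * 5 * 7, so
phi(140) = 140 * (1 - 1/2) * (1 - 1/5) * (1 - 1/7) = 48.

48


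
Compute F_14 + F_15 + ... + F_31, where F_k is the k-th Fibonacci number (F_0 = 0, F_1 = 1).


Use the identity sum_{k=0}^{N} F_k = F_{N+2} - 1 (which follows from F_{k+2} - F_{k+1} = F_k). Then
sum_{k=14}^{31} F_k = (F_{33} - 1) - (F_{15} - 1) = F_{33} - F_{15}.
Computing: F_{33} = 3524578, F_{15} = 610, so
Sum = 3524578 - 610 = 3523968.

3523968


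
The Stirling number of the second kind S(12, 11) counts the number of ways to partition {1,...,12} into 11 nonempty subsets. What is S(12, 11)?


Using the explicit formula S(n,k) = (1/k!) sum_{j=0}^{k} (-1)^(k-j) C(k,j) j^n:
S(12, 11) = 66
Equivalently, S(n,k) is n! times the coefficient of x^n in the EGF (e^x - 1)^k / k!.

66


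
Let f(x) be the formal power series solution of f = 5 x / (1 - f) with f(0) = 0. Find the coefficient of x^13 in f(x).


Apply Lagrange inversion: f = 5 x * phi(f) with phi(t) = 1/(1 - t), so
[x^n] f = 5^n * (1/n) [t^(n-1)] phi(t)^n = 5^n * (1/n) [t^(n-1)] (1 - t)^(-n) = 5^n * (1/n) C(2n - 2, n - 1) = 5^n * C_{n-1}.
For n = 13: C_12 = C(24, 12) / 13 = 2704156/13 = 208012.
With the 5^13 = 1220703125 factor, the coefficient is 1220703125 * 208012 = 253920898437500.

253920898437500


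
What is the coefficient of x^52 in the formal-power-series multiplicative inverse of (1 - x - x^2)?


Let the inverse be f(x) = sum_{k>=0} a_k x^k. From f(x) * (1 - x - x^2) = 1 and matching coefficients:
 x^0: a_0 = 1.
 x^1: a_1 - a_0 = 0, so a_1 = 1.
 x^k (k >= 2): a_k - a_{k-1} - a_{k-2} = 0, i.e. a_k = a_{k-1} + a_{k-2}.
This is the Fibonacci-type recurrence shifted so that a_0 = a_1 = 1.
Iterating: a_0=1, a_1=1, a_2=2, a_3=3, a_4=5, a_5=8, a_6=13, a_7=21, a_8=34, a_9=55, ...
a_52 = 53316291173.

53316291173


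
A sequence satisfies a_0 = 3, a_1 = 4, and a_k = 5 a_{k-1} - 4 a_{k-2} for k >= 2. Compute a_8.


The characteristic equation is t^2 - 5 t + 4 = 0, with roots r_1 = 4 and r_2 = 1 (so c_1 = r_1 + r_2, c_2 = -r_1 r_2 as required).
One can use the closed form a_n = A r_1^n + B r_2^n, but direct iteration is more reliable:
a_0 = 3, a_1 = 4, a_2 = 8, a_3 = 24, a_4 = 88, a_5 = 344, a_6 = 1368, a_7 = 5464, a_8 = 21848.
So a_8 = 21848.

21848


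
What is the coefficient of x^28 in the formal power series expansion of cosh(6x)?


The Maclaurin series is cosh(t) = sum_{m>=0} t^(2m) / (2m)!, so substituting t = 6x, only even powers of x are nonzero, with coefficient of x^(2m) equal to 6^(2m) / (2m)!.
For x^28 the coefficient is 6^28/28! = 6140942214464815497216/304888344611713860501504000000 = 114791256/5699209469078125.

114791256/5699209469078125


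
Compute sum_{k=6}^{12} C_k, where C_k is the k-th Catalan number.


C_6 through C_12: 132, 429, 1430, 4862, 16796, 58786, 208012
Sum = 132 + 429 + 1430 + 4862 + 16796 + 58786 + 208012
= 290447

290447


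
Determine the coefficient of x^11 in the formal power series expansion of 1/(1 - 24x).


The geometric series identity gives 1/(1 - c x) = sum_{k>=0} c^k x^k, so the coefficient of x^k is c^k.
Here c = 24 and k = 11.
Computing: 24^11 = 1521681143169024

1521681143169024


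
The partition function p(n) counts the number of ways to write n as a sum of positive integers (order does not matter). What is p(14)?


Using the generating function prod_{k>=1} 1/(1-x^k), we compute p(14).
By dynamic programming over parts 1 through 14:
p(14) = 135

135


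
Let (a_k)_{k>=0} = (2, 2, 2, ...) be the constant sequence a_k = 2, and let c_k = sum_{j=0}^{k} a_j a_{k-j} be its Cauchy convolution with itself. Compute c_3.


Since a_j = 2 for all j >= 0, the convolution sum becomes
c_k = sum_{j=0}^{k} 2 * 2 = 4 * (k + 1).
Equivalently, the generating function of (a_k) is 2/(1 - x) and its square is 4/(1 - x)^2 = sum_{k>=0} 4(k + 1) x^k.
For k = 3: 4 * 4 = 16.

16


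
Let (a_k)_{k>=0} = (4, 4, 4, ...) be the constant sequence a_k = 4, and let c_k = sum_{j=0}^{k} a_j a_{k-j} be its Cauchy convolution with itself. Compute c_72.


Since a_j = 4 for all j >= 0, the convolution sum becomes
c_k = sum_{j=0}^{k} 4 * 4 = 16 * (k + 1).
Equivalently, the generating function of (a_k) is 4/(1 - x) and its square is 16/(1 - x)^2 = sum_{k>=0} 16(k + 1) x^k.
For k = 72: 16 * 73 = 1168.

1168


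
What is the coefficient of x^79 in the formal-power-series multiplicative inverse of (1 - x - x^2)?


Let the inverse be f(x) = sum_{k>=0} a_k x^k. From f(x) * (1 - x - x^2) = 1 and matching coefficients:
 x^0: a_0 = 1.
 x^1: a_1 - a_0 = 0, so a_1 = 1.
 x^k (k >= 2): a_k - a_{k-1} - a_{k-2} = 0, i.e. a_k = a_{k-1} + a_{k-2}.
This is the Fibonacci-type recurrence shifted so that a_0 = a_1 = 1.
Iterating: a_0=1, a_1=1, a_2=2, a_3=3, a_4=5, a_5=8, a_6=13, a_7=21, a_8=34, a_9=55, ...
a_79 = 23416728348467685.

23416728348467685


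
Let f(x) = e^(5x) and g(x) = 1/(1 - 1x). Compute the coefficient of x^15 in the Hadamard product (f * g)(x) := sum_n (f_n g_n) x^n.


Expanding: f_k = 5^k/k! (from e^(5x)) and g_k = 1^k (from 1/(1 - 1x)). So the Hadamard coefficient (f * g)_k = 5^k 1^k / k! = (5)^k / k!.
For k = 15: 5^15/15! = 30517578125/1307674368000 = 244140625/10461394944.

244140625/10461394944


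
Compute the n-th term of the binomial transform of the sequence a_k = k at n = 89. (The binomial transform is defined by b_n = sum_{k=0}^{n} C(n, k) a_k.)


With a_k = k, b_n = sum_{k=0}^{n} C(n, k) k. Using k * C(n, k) = n * C(n-1, k-1) gives b_n = n * sum_{k>=1} C(n-1, k-1) = n * 2^(n-1).
For n = 89: 89 * 2^88 = 89 * 309485009821345068724781056 = 27544165874099711116505513984.

27544165874099711116505513984


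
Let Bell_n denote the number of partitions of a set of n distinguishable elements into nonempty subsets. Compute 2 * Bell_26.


Bell_26 can be computed from the Bell triangle or from Dobinski's identity Bell_n = (1/e) * sum_{k>=0} k^n / k!.
Computing Bell_26 = 49631246523618756274.
Then 2 * 49631246523618756274 = 99262493047237512548.

99262493047237512548


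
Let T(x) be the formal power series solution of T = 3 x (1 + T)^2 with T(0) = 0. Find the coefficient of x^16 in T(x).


Apply the Lagrange inversion formula: if T = 3 x * phi(T) with phi(t) = (1 + t)^2, then [x^n] T = 3^n * (1/n) [t^(n-1)] phi(t)^n = 3^n * (1/n) [t^(n-1)] (1 + t)^(2n) = 3^n * (1/n) C(2n, n-1).
Using the identity C(2n, n-1) = C(2n, n) * n / (n+1), the unscaled factor equals C(2n, n) / (n+1) = C_n, the n-th Catalan number.
For n = 16: C_16 = C(32, 16) / 17 = 601080390/17 = 35357670.
With the 3^16 = 43046721 factor, the coefficient is 43046721 * 35357670 = 1522031755700070.

1522031755700070


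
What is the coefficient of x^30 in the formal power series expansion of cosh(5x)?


The Maclaurin series is cosh(t) = sum_{m>=0} t^(2m) / (2m)!, so substituting t = 5x, only even powers of x are nonzero, with coefficient of x^(2m) equal to 5^(2m) / (2m)!.
For x^30 the coefficient is 5^30/30! = 931322574615478515625/265252859812191058636308480000000 = 11920928955078125/3395236605596045550544748544.

11920928955078125/3395236605596045550544748544


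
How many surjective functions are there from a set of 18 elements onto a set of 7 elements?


By inclusion-exclusion on which target elements are missed, the number of surjections from an n-set onto a k-set is
surj(n, k) = sum_{j=0}^{k} (-1)^j C(k, j) (k - j)^n.
Equivalently surj(n, k) = k! * S(n, k), where S(n, k) is the Stirling number of the second kind.
For n = 18, k = 7:
S(18, 7) = 197462483400, so
surj = 7! * 197462483400 = 5040 * 197462483400 = 995210916336000.

995210916336000


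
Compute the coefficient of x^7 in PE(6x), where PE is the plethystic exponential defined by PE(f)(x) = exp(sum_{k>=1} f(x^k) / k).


With f(x) = 6x, the exponent is sum_{k>=1} 6 x^k / k = 6 * (-ln(1 - x)). Exponentiating:
PE(6x) = exp(-6 ln(1 - x)) = 1/(1 - x)^6.
By the negative binomial expansion, [x^n] 1/(1 - x)^6 = C(n + 5, 5).
For n = 7: C(12, 5) = 792.

792


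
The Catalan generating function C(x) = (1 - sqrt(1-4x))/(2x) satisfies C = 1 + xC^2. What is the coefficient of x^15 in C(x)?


Substituting x -> x scales the n-th coefficient by 1, so [x^15] C(x) = C_15.
C_15 = C(2*15, 15)/(16) = 155117520/16 = 9694845.
= 9694845.

9694845


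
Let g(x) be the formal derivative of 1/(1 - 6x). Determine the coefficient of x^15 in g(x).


Differentiate termwise: d/dx sum_{k>=0} 6^k x^k = sum_{k>=1} k 6^k x^(k-1) = sum_{j>=0} (j+1) 6^(j+1) x^j.
Equivalently, d/dx [1/(1 - 6x)] = 6/(1 - 6x)^2.
For j = 15: 16 * 6^16 = 16 * 2821109907456 = 45137758519296.

45137758519296


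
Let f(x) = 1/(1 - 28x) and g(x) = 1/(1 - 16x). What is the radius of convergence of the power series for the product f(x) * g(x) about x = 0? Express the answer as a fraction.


The radius of 1/(1 - 28x) is 1/28 (nearest singularity at x = 1/28), and the radius of 1/(1 - 16x) is 1/16.
The product f(x)*g(x) = 1/((1 - 28x)(1 - 16x)) has singularities at both 1/28 and 1/16, so its radius of convergence is the distance to the nearest one:
min(1/28, 1/16) = 1/28.

1/28


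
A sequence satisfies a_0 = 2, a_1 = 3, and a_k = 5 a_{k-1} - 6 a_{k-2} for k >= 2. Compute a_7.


The characteristic equation is t^2 - 5 t + 6 = 0, with roots r_1 = 3 and r_2 = 2 (so c_1 = r_1 + r_2, c_2 = -r_1 r_2 as required).
One can use the closed form a_n = A r_1^n + B r_2^n, but direct iteration is more reliable:
a_0 = 2, a_1 = 3, a_2 = 3, a_3 = -3, a_4 = -33, a_5 = -147, a_6 = -537, a_7 = -1803.
So a_7 = -1803.

-1803


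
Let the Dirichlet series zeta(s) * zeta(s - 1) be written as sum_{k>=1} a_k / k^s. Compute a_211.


Convolution gives a_k = sum_{d | k} d * 1 = sum_{d | k} d = sigma(k), the sum of positive divisors of k.
For k = 211, the divisors are 1, 211, so
sigma(211) = 1 + 211 = 212.

212


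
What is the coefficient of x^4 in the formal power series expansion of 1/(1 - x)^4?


The negative binomial / multiset identity is
1/(1 - x)^r = sum_{k>=0} C(k + r - 1, r - 1) x^k.
Here r = 4 and k = 4, so the coefficient is
C(4 + 3, 3) = C(7, 3)
= 35

35


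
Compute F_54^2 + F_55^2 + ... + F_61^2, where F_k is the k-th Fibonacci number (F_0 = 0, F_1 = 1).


There is a standard identity sum_{k=0}^{N} F_k^2 = F_N * F_{N+1} (proved inductively from the telescoping relation F_k^2 = F_k F_{k+1} - F_{k-1} F_k). Then
sum_{k=54}^{61} F_k^2 = F_61 F_62 - F_53 F_54.
Computing: F_61 = 2504730781961, F_62 = 4052739537881, F_53 = 53316291173, F_54 = 86267571272.
Sum = 2504730781961 * 4052739537881 - 53316291173 * 86267571272 = 10146422004852213428982585.

10146422004852213428982585


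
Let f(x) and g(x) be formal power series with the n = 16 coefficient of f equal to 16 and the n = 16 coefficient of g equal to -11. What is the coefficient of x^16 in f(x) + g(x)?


Addition of formal power series is termwise.
The coefficient of x^16 in f + g = 16 + -11
= 5

5


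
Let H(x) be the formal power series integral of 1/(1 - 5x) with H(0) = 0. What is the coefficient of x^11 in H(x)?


1/(1 - 5x) = sum_{k>=0} 5^k x^k. Integrating termwise with H(0) = 0:
H(x) = sum_{k>=0} 5^k x^(k+1) / (k+1) = sum_{m>=1} 5^(m-1) x^m / m.
For m = 11: 5^10/11 = 9765625/11 = 9765625/11.

9765625/11


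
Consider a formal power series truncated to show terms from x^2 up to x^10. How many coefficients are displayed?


From x^2 to x^10 inclusive, the count is 10 - 2 + 1 = 9.

9


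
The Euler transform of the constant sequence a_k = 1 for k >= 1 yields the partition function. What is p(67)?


The Euler transform converts the sequence a_k = 1 into the number of integer partitions.
Using the recurrence or dynamic programming:
p(67) = 2679689

2679689


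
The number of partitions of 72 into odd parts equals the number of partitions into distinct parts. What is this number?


Computing partitions of 72 into odd parts (1, 3, 5, ...):
Using the generating function prod_{k>=0} 1/(1-x^(2k+1)),
the count is 36352

36352


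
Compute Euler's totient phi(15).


phi(n) counts integers in [1, n] coprime to n. Using the multiplicative formula phi(n) = n * prod_{p | n} (1 - 1/p):
15 = 3 * 5, so
phi(15) = 15 * (1 - 1/3) * (1 - 1/5) = 8.

8


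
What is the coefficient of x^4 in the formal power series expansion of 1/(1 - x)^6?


The expansion 1/(1 - x)^r = sum_{k>=0} C(k + r - 1, r - 1) x^k follows from the multiset / negative-binomial theorem (or from repeated differentiation of the geometric series).
For r = 6 and k = 4:
C(9, 5) = 362880 / (120 * 24) = 126.

126


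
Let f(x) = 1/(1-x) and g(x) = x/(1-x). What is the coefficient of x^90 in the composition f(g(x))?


First simplify the composition: f(g(x)) = 1/(1 - x/(1-x)) = (1-x)/((1-x) - x) = (1-x)/(1-2x).
Now extract the coefficient. Write (1-x)/(1-2x) = 1/(1-2x) - x/(1-2x).
The coefficient of x^n in 1/(1-2x) is 2^n, and in x/(1-2x) is 2^(n-1) (for n >= 1).
So the coefficient of x^90 is 2^90 - 2^89 = 1237940039285380274899124224 - 618970019642690137449562112 = 618970019642690137449562112.

618970019642690137449562112


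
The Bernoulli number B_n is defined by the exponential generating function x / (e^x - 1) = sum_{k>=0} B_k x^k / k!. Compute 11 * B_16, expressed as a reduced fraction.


Bernoulli numbers can also be computed recursively via B_0 = 1 and sum_{j=0}^{m} C(m+1, j) B_j = 0 for m >= 1. Odd-index Bernoulli numbers vanish for k >= 3.
Computing B_16 = -3617/510, so 11 * B_16 = 11 * -3617/510 = -39787/510.

-39787/510


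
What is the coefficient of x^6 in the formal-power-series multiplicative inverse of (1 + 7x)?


The inverse is 1/(1 + 7x). Apply the geometric identity 1/(1 - y) = sum_{k>=0} y^k with y = -7x:
1/(1 + 7x) = sum_{k>=0} (-7)^k x^k.
So the coefficient of x^6 is (-7)^6 = 117649.

117649


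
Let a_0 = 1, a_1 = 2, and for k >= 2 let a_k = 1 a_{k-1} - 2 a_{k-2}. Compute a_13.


Iterating the recurrence forward:
a_0 = 1
a_1 = 2
a_2 = 1*2 - 2*1 = 0
a_3 = 1*0 - 2*2 = -4
a_4 = 1*-4 - 2*0 = -4
a_5 = 1*-4 - 2*-4 = 4
a_6 = 1*4 - 2*-4 = 12
a_7 = 1*12 - 2*4 = 4
a_8 = 1*4 - 2*12 = -20
a_9 = 1*-20 - 2*4 = -28
a_10 = 1*-28 - 2*-20 = 12
a_11 = 1*12 - 2*-28 = 68
a_12 = 1*68 - 2*12 = 44
a_13 = 1*44 - 2*68 = -92
So a_13 = -92.

-92


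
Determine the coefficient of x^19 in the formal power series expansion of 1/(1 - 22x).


The geometric series identity gives 1/(1 - c x) = sum_{k>=0} c^k x^k, so the coefficient of x^k is c^k.
Here c = 22 and k = 19.
Computing: 22^19 = 32064977213018365645815808

32064977213018365645815808


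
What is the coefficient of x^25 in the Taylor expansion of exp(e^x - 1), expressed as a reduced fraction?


exp(e^x - 1) = sum_{k>=0} Bell_k x^k / k!, where Bell_k is the k-th Bell number.
So the coefficient of x^25 is Bell_25 / 25!.
Computing: Bell_25 = 4638590332229999353 and 25! = 15511210043330985984000000, giving
4638590332229999353/15511210043330985984000000 = 356814640940769181/1193170003333152768000000.

356814640940769181/1193170003333152768000000


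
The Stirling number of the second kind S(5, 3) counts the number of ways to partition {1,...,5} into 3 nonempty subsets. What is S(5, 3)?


Using the explicit formula S(n,k) = (1/k!) sum_{j=0}^{k} (-1)^(k-j) C(k,j) j^n:
S(5, 3) = 25
Equivalently, S(n,k) is n! times the coefficient of x^n in the EGF (e^x - 1)^k / k!.

25


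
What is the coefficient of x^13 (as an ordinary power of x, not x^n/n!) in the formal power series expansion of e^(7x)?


The exponential series is e^y = sum_{k>=0} y^k / k!. Substituting y = 7x gives
e^(7x) = sum_{k>=0} 7^k x^k / k!.
So the coefficient of x^n is a^n/n! with a = 7, n = 13:
7^13 / 13! = 96889010407/6227020800 = 13841287201/889574400

13841287201/889574400


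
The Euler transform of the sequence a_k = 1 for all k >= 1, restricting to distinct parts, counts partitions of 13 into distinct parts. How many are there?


Partitions of 13 into distinct parts can be computed via generating function.
Product (1+x)(1+x^2)(1+x^3)...
The coefficient of x^13 = 18

18


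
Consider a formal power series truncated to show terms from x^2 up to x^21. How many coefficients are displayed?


From x^2 to x^21 inclusive, the count is 21 - 2 + 1 = 20.

20


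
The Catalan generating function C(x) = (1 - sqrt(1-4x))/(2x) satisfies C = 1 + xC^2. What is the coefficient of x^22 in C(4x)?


Substituting x -> 4x scales the n-th coefficient by 4^n, so [x^22] C(4x) = 4^22 * C_22.
C_22 = C(2*22, 22)/(23) = 2104098963720/23 = 91482563640.
So 4^22 * 91482563640 = 17592186044416 * 91482563640 = 1609378279375006586634240.

1609378279375006586634240


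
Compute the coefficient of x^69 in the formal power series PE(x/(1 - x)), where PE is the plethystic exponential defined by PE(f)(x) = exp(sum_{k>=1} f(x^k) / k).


For f(x) = x/(1 - x) we have
sum_{k>=1} f(x^k) / k = sum_{k>=1} (1/k) * x^k / (1 - x^k) = sum_{k, m >= 1} x^(k m) / k,
which after exponentiating simplifies to
PE(x/(1 - x)) = prod_{k>=1} 1 / (1 - x^k).
This is the generating function for the partition function p(n), so the coefficient of x^69 is p(69).
Computing p(69) by dynamic programming over parts 1, 2, ..., 69: p(69) = 3554345.

3554345


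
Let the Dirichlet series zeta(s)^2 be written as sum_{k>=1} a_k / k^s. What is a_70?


The Dirichlet convolution of the constant function 1 with itself gives (1 * 1)(k) = sum_{d | k} 1 = d(k), the number of positive divisors of k.
Since zeta(s) = sum_{k>=1} 1/k^s, we have zeta(s)^2 = sum_{k>=1} d(k)/k^s, so a_k = d(k).
For k = 70: the divisors are 1, 2, 5, 7, 10, 14, 35, 70.
Count = 8.

8


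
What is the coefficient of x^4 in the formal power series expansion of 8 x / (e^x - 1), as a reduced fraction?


The exponential generating function for Bernoulli numbers is
x / (e^x - 1) = sum_{k>=0} B_k x^k / k!.
So the coefficient of x^4 in 8 x / (e^x - 1) is 8 B_4 / 4!.
Computing: B_4 = -1/30, 4! = 24, giving
8 * -1/30 / 24 = -1/90.

-1/90


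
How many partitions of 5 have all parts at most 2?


Using the generating function (1-x)^(-1)(1-x^2)^(-1),
the coefficient of x^5 counts these restricted partitions.
Result = 3

3


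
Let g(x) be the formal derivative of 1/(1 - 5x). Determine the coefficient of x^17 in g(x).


Differentiate termwise: d/dx sum_{k>=0} 5^k x^k = sum_{k>=1} k 5^k x^(k-1) = sum_{j>=0} (j+1) 5^(j+1) x^j.
Equivalently, d/dx [1/(1 - 5x)] = 5/(1 - 5x)^2.
For j = 17: 18 * 5^18 = 18 * 3814697265625 = 68664550781250.

68664550781250


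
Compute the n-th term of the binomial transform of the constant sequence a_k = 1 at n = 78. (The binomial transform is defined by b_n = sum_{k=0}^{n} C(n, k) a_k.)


With a_k = 1 for all k, b_n = sum_{k=0}^{n} C(n, k) = 2^n by the binomial theorem.
For n = 78: 2^78 = 302231454903657293676544.

302231454903657293676544


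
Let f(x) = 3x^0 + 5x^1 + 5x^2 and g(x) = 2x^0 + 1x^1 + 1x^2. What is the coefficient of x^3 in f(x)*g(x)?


Cauchy product at x^3:
5*1 + 5*1
= 10

10


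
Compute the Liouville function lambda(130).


The Liouville function is lambda(k) = (-1)^Omega(k), where Omega(k) counts the prime factors of k with multiplicity.
Factoring: 130 = 2 * 5 * 13, so Omega(130) = 3.
lambda(130) = (-1)^3 = -1.

-1


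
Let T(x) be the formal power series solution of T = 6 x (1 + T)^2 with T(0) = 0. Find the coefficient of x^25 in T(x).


Apply the Lagrange inversion formula: if T = 6 x * phi(T) with phi(t) = (1 + t)^2, then [x^n] T = 6^n * (1/n) [t^(n-1)] phi(t)^n = 6^n * (1/n) [t^(n-1)] (1 + t)^(2n) = 6^n * (1/n) C(2n, n-1).
Using the identity C(2n, n-1) = C(2n, n) * n / (n+1), the unscaled factor equals C(2n, n) / (n+1) = C_n, the n-th Catalan number.
For n = 25: C_25 = C(50, 25) / 26 = 126410606437752/26 = 4861946401452.
With the 6^25 = 28430288029929701376 factor, the coefficient is 28430288029929701376 * 4861946401452 = 138226536579360582077576172797952.

138226536579360582077576172797952


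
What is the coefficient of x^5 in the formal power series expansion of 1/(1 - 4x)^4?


The general identity 1/(1 - c x)^r = sum_{k>=0} c^k C(k + r - 1, r - 1) x^k follows by substituting y = c x into 1/(1 - y)^r = sum_{k>=0} C(k + r - 1, r - 1) y^k.
For c = 4, r = 4, k = 5:
4^5 * C(8, 3) = 1024 * 56 = 57344.

57344


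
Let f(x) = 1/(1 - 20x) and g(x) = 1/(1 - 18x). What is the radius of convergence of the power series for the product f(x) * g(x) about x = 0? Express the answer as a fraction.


The radius of 1/(1 - 20x) is 1/20 (nearest singularity at x = 1/20), and the radius of 1/(1 - 18x) is 1/18.
The product f(x)*g(x) = 1/((1 - 20x)(1 - 18x)) has singularities at both 1/20 and 1/18, so its radius of convergence is the distance to the nearest one:
min(1/20, 1/18) = 1/20.

1/20


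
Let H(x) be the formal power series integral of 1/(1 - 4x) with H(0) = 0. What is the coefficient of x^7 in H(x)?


1/(1 - 4x) = sum_{k>=0} 4^k x^k. Integrating termwise with H(0) = 0:
H(x) = sum_{k>=0} 4^k x^(k+1) / (k+1) = sum_{m>=1} 4^(m-1) x^m / m.
For m = 7: 4^6/7 = 4096/7 = 4096/7.

4096/7


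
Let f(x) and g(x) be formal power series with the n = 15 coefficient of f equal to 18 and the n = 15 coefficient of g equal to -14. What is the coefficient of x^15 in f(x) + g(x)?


Addition of formal power series is termwise.
The coefficient of x^15 in f + g = 18 + -14
= 4

4


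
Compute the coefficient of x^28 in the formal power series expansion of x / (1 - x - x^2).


Let f(x) = sum_{k>=0} a_k x^k. Multiplying f(x) * (1 - x - x^2) = x and matching coefficients gives a_0 = 0, a_1 = 1, and a_k = a_{k-1} + a_{k-2} for k >= 2. These are the Fibonacci numbers F_k.
Iterating from F_0 = 0, F_1 = 1:
F_0=0, F_1=1, F_2=1, F_3=2, F_4=3, F_5=5, F_6=8, F_7=13, F_8=21, F_9=34, ...
F_28 = 317811.

317811


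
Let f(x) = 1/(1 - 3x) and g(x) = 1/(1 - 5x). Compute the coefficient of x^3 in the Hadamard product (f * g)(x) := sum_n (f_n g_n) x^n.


f has coefficients f_k = 3^k and g has coefficients g_k = 5^k, so the Hadamard product has coefficient (f*g)_k = 3^k * 5^k = 15^k.
For k = 3: 15^3 = 3375.

3375


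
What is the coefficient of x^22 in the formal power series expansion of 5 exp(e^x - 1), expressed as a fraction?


exp(e^x - 1) is the exponential generating function for the Bell numbers Bell_k: exp(e^x - 1) = sum_{k>=0} Bell_k x^k / k!.
So the coefficient of x^22 in 5 exp(e^x - 1) is 5 Bell_22 / 22!.
Computing: Bell_22 = 4506715738447323 and 22! = 1124000727777607680000, giving
5 * 4506715738447323/1124000727777607680000 = 88366975263673/4407845991284736000.

88366975263673/4407845991284736000


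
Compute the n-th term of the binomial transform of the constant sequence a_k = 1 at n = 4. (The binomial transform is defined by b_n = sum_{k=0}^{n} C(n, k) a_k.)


With a_k = 1 for all k, b_n = sum_{k=0}^{n} C(n, k) = 2^n by the binomial theorem.
For n = 4: 2^4 = 16.

16


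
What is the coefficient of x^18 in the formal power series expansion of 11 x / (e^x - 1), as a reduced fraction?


The exponential generating function for Bernoulli numbers is
x / (e^x - 1) = sum_{k>=0} B_k x^k / k!.
So the coefficient of x^18 in 11 x / (e^x - 1) is 11 B_18 / 18!.
Computing: B_18 = 43867/798, 18! = 6402373705728000, giving
11 * 43867/798 / 6402373705728000 = 43867/464463110651904000.

43867/464463110651904000


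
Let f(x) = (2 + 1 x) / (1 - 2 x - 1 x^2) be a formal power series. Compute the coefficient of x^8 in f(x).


Write f(x) = sum_{k>=0} a_k x^k. Multiplying both sides by 1 - 2 x - 1 x^2 gives
(1 - 2 x - 1 x^2) sum_{k>=0} a_k x^k = 2 + 1 x.
Matching coefficients:
 x^0: a_0 = 2
 x^1: a_1 - 2 a_0 = 1  =>  a_1 = 2*2 + 1 = 5
 x^k (k >= 2): a_k = 2 a_{k-1} + 1 a_{k-2}.
Iterating: a_2 = 12, a_3 = 29, a_4 = 70, a_5 = 169, a_6 = 408, a_7 = 985, a_8 = 2378.
So the coefficient of x^8 is 2378.

2378


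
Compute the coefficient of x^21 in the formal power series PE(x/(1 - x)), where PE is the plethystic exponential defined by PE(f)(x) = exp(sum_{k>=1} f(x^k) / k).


For f(x) = x/(1 - x) we have
sum_{k>=1} f(x^k) / k = sum_{k>=1} (1/k) * x^k / (1 - x^k) = sum_{k, m >= 1} x^(k m) / k,
which after exponentiating simplifies to
PE(x/(1 - x)) = prod_{k>=1} 1 / (1 - x^k).
This is the generating function for the partition function p(n), so the coefficient of x^21 is p(21).
Computing p(21) by dynamic programming over parts 1, 2, ..., 21: p(21) = 792.

792


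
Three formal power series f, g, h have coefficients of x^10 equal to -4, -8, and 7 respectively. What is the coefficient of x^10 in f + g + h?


Series addition is componentwise:
-4 + -8 + 7
= -5

-5


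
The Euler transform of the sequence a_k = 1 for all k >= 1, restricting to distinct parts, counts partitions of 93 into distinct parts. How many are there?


Partitions of 93 into distinct parts can be computed via generating function.
Product (1+x)(1+x^2)(1+x^3)...
The coefficient of x^93 = 245920

245920


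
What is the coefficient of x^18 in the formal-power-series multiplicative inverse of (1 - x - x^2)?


Let the inverse be f(x) = sum_{k>=0} a_k x^k. From f(x) * (1 - x - x^2) = 1 and matching coefficients:
 x^0: a_0 = 1.
 x^1: a_1 - a_0 = 0, so a_1 = 1.
 x^k (k >= 2): a_k - a_{k-1} - a_{k-2} = 0, i.e. a_k = a_{k-1} + a_{k-2}.
This is the Fibonacci-type recurrence shifted so that a_0 = a_1 = 1.
Iterating: a_0=1, a_1=1, a_2=2, a_3=3, a_4=5, a_5=8, a_6=13, a_7=21, a_8=34, a_9=55, ...
a_18 = 4181.

4181


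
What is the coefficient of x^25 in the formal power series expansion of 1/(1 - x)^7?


The negative binomial / multiset identity is
1/(1 - x)^r = sum_{k>=0} C(k + r - 1, r - 1) x^k.
Here r = 7 and k = 25, so the coefficient is
C(25 + 6, 6) = C(31, 6)
= 736281

736281


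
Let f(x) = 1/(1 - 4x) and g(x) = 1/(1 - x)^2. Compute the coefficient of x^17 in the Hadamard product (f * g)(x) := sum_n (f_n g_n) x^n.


f has coefficients f_k = 4^k. For g = 1/(1 - x)^2 the coefficient is g_k = C(k + 1, 1) = k + 1. The Hadamard coefficient is (f * g)_k = 4^k * (k + 1).
For k = 17: 4^17 * 18 = 17179869184 * 18 = 309237645312.

309237645312


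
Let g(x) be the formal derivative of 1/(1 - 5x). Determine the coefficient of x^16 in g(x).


Differentiate termwise: d/dx sum_{k>=0} 5^k x^k = sum_{k>=1} k 5^k x^(k-1) = sum_{j>=0} (j+1) 5^(j+1) x^j.
Equivalently, d/dx [1/(1 - 5x)] = 5/(1 - 5x)^2.
For j = 16: 17 * 5^17 = 17 * 762939453125 = 12969970703125.

12969970703125


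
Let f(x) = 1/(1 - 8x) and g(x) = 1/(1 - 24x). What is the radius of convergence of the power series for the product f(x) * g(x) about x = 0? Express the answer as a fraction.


The radius of 1/(1 - 8x) is 1/8 (nearest singularity at x = 1/8), and the radius of 1/(1 - 24x) is 1/24.
The product f(x)*g(x) = 1/((1 - 8x)(1 - 24x)) has singularities at both 1/8 and 1/24, so its radius of convergence is the distance to the nearest one:
min(1/8, 1/24) = 1/24.

1/24


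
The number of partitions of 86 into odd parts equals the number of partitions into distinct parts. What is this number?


Computing partitions of 86 into odd parts (1, 3, 5, ...):
Using the generating function prod_{k>=0} 1/(1-x^(2k+1)),
the count is 133184

133184


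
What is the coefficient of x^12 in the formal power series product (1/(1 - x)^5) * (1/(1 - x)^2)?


Combine the factors: (1/(1 - x)^5) * (1/(1 - x)^2) = 1/(1 - x)^7.
Then use 1/(1 - x)^r = sum_{k>=0} C(k + r - 1, r - 1) x^k with r = 7 and k = 12:
C(18, 6) = 18564.

18564


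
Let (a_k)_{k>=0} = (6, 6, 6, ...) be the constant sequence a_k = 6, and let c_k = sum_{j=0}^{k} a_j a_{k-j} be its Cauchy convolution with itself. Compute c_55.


Since a_j = 6 for all j >= 0, the convolution sum becomes
c_k = sum_{j=0}^{k} 6 * 6 = 36 * (k + 1).
Equivalently, the generating function of (a_k) is 6/(1 - x) and its square is 36/(1 - x)^2 = sum_{k>=0} 36(k + 1) x^k.
For k = 55: 36 * 56 = 2016.

2016


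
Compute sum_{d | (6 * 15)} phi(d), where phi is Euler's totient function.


First, 6 * 15 = 90. One classical identity is sum_{d | n} phi(d) = n (each k in [1, n] has a unique gcd with n, and among the k's with gcd(k, n) = n/d there are phi(d) of them). So the sum equals 90. We also verify directly:
Divisors of 90: 1, 2, 3, 5, 6, 9, 10, 15, 18, 30, 45, 90.
phi values: 1, 1, 2, 4, 2, 6, 4, 8, 6, 8, 24, 24.
Sum = 90.

90


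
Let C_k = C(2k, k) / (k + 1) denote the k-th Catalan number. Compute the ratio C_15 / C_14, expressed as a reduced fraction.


Using C_k = (2k)! / (k! (k+1)!), the ratio C_{k+1}/C_k simplifies to
C_{k+1}/C_k = [(2k+2)! / ((k+1)! (k+2)!)] * [k! (k+1)! / (2k)!]
 = (2k+2)(2k+1) / ((k+1)(k+2)) = 2(2k+1) / (k+2).
For k = 14: 2(2*14 + 1) / (14 + 2) = 58/16 = 29/8.

29/8


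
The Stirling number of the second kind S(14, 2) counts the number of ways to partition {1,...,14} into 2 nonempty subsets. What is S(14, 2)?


Using the explicit formula S(n,k) = (1/k!) sum_{j=0}^{k} (-1)^(k-j) C(k,j) j^n:
S(14, 2) = 8191
Equivalently, S(n,k) is n! times the coefficient of x^n in the EGF (e^x - 1)^k / k!.

8191


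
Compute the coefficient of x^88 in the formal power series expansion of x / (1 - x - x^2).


Let f(x) = sum_{k>=0} a_k x^k. Multiplying f(x) * (1 - x - x^2) = x and matching coefficients gives a_0 = 0, a_1 = 1, and a_k = a_{k-1} + a_{k-2} for k >= 2. These are the Fibonacci numbers F_k.
Iterating from F_0 = 0, F_1 = 1:
F_0=0, F_1=1, F_2=1, F_3=2, F_4=3, F_5=5, F_6=8, F_7=13, F_8=21, F_9=34, ...
F_88 = 1100087778366101931.

1100087778366101931


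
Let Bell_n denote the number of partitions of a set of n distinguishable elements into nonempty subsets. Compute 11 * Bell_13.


Bell_13 can be computed from the Bell triangle or from Dobinski's identity Bell_n = (1/e) * sum_{k>=0} k^n / k!.
Computing Bell_13 = 27644437.
Then 11 * 27644437 = 304088807.

304088807


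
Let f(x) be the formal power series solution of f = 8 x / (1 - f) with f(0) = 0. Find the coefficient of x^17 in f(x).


Apply Lagrange inversion: f = 8 x * phi(f) with phi(t) = 1/(1 - t), so
[x^n] f = 8^n * (1/n) [t^(n-1)] phi(t)^n = 8^n * (1/n) [t^(n-1)] (1 - t)^(-n) = 8^n * (1/n) C(2n - 2, n - 1) = 8^n * C_{n-1}.
For n = 17: C_16 = C(32, 16) / 17 = 601080390/17 = 35357670.
With the 8^17 = 2251799813685248 factor, the coefficient is 2251799813685248 * 35357670 = 79618394718344482652160.

79618394718344482652160


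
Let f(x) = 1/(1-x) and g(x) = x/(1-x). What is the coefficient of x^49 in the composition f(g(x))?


First simplify the composition: f(g(x)) = 1/(1 - x/(1-x)) = (1-x)/((1-x) - x) = (1-x)/(1-2x).
Now extract the coefficient. Write (1-x)/(1-2x) = 1/(1-2x) - x/(1-2x).
The coefficient of x^n in 1/(1-2x) is 2^n, and in x/(1-2x) is 2^(n-1) (for n >= 1).
So the coefficient of x^49 is 2^49 - 2^48 = 562949953421312 - 281474976710656 = 281474976710656.

281474976710656


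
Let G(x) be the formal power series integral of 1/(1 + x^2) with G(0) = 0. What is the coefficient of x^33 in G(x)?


1/(1 + x^2) = sum_{j>=0} (-1)^j x^(2j). Integrating termwise with G(0) = 0:
G(x) = sum_{j>=0} (-1)^j x^(2j+1) / (2j+1) = arctan(x).
Only odd powers are nonzero. For x^33 write 33 = 2*16 + 1, giving
(-1)^16 / 33 = 1/33 = 1/33.

1/33


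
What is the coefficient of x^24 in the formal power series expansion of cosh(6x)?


The Maclaurin series is cosh(t) = sum_{m>=0} t^(2m) / (2m)!, so substituting t = 6x, only even powers of x are nonzero, with coefficient of x^(2m) equal to 6^(2m) / (2m)!.
For x^24 the coefficient is 6^24/24! = 4738381338321616896/620448401733239439360000 = 19131876/2505147019375.

19131876/2505147019375


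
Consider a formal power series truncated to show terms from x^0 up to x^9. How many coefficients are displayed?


From x^0 to x^9 inclusive, the count is 9 - 0 + 1 = 10.

10


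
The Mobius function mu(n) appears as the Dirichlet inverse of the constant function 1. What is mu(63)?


63 has a squared prime factor, so mu(63) = 0.
Factorization reveals a repeated prime.

0


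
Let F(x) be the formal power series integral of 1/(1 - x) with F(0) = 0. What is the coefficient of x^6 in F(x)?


1/(1 - x) = sum_{k>=0} x^k. Integrating termwise and using F(0) = 0 gives
F(x) = sum_{k>=0} x^(k+1) / (k+1) = sum_{m>=1} x^m / m = -ln(1 - x).
So the coefficient of x^6 is 1/6 = 1/6.

1/6


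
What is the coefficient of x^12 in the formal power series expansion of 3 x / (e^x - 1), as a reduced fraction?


The exponential generating function for Bernoulli numbers is
x / (e^x - 1) = sum_{k>=0} B_k x^k / k!.
So the coefficient of x^12 in 3 x / (e^x - 1) is 3 B_12 / 12!.
Computing: B_12 = -691/2730, 12! = 479001600, giving
3 * -691/2730 / 479001600 = -691/435891456000.

-691/435891456000


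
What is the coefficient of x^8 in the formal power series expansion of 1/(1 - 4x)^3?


The general identity 1/(1 - c x)^r = sum_{k>=0} c^k C(k + r - 1, r - 1) x^k follows by substituting y = c x into 1/(1 - y)^r = sum_{k>=0} C(k + r - 1, r - 1) y^k.
For c = 4, r = 3, k = 8:
4^8 * C(10, 2) = 65536 * 45 = 2949120.

2949120


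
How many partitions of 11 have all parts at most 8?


Using the generating function (1-x)^(-1)(1-x^2)^(-1)...(1-x^8)^(-1),
the coefficient of x^11 counts these restricted partitions.
Result = 52

52
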